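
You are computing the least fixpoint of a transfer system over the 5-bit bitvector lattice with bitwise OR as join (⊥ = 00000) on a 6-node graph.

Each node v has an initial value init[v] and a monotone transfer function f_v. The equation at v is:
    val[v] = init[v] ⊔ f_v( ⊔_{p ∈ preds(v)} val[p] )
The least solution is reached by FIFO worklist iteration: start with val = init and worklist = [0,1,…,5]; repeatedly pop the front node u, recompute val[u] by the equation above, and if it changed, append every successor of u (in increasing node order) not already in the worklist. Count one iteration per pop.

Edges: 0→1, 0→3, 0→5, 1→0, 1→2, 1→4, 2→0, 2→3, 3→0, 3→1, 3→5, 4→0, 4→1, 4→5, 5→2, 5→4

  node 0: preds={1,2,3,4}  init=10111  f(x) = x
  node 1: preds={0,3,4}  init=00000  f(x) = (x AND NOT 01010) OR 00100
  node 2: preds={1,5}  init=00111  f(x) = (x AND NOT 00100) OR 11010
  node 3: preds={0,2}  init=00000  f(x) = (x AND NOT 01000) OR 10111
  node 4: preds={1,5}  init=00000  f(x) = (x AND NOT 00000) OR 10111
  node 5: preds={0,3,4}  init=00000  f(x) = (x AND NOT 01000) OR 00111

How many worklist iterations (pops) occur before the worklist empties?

12

Worklist (12 pops):
  #1 pop 0: in=00111 → 10111 (no change)
  #2 pop 1: in=10111 → 10101 (was 00000); enqueue [0]
  #3 pop 2: in=10101 → 11111 (was 00111); enqueue []
  #4 pop 3: in=11111 → 10111 (was 00000); enqueue [1]
  #5 pop 4: in=10101 → 10111 (was 00000); enqueue []
  #6 pop 5: in=10111 → 10111 (was 00000); enqueue [2,4]
  #7 pop 0: in=11111 → 11111 (was 10111); enqueue [3,5]
  #8 pop 1: in=11111 → 10101 (no change)
  #9 pop 2: in=10111 → 11111 (no change)
  #10 pop 4: in=10111 → 10111 (no change)
  #11 pop 3: in=11111 → 10111 (no change)
  #12 pop 5: in=11111 → 10111 (no change)

Fixpoint:
  val[0] = 11111
  val[1] = 10101
  val[2] = 11111
  val[3] = 10111
  val[4] = 10111
  val[5] = 10111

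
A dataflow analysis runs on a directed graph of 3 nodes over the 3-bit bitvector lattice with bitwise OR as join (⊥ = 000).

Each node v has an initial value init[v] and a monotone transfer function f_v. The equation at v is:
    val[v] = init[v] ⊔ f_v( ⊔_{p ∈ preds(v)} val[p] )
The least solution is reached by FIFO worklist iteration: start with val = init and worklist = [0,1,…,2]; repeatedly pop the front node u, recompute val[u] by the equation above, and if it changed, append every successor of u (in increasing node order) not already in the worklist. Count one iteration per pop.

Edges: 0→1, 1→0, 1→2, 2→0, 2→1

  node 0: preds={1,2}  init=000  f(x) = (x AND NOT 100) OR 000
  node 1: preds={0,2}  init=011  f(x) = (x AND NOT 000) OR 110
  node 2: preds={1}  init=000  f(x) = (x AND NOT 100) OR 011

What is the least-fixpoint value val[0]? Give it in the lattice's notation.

Trace (5 dequeues):
  [1] u=0 | in 011 | out 011 | prev 000 | push {}
  [2] u=1 | in 011 | out 111 | prev 011 | push {0}
  [3] u=2 | in 111 | out 011 | prev 000 | push {1}
  [4] u=0 | in 111 | out 011 | ==
  [5] u=1 | in 011 | out 111 | ==

Converged values:
  [0] 011
  [1] 111
  [2] 011

011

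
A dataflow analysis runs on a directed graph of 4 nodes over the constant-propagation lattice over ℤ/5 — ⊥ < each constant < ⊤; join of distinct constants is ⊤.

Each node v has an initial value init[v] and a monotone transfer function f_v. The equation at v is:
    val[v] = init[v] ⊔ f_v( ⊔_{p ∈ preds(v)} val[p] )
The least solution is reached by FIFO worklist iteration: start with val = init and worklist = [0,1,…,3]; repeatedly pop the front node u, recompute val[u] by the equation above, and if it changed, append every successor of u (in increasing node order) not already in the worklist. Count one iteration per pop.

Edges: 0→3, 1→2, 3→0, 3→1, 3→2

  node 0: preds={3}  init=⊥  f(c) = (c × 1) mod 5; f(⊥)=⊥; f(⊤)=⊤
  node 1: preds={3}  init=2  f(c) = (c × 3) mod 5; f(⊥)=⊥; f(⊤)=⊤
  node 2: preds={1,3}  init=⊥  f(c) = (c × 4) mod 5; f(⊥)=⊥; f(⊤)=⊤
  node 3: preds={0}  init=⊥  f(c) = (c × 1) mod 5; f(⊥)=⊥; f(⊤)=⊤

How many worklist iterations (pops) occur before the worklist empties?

Iteration log — 4 steps:
  step 1. node 0  ⊔preds=⊥  new=⊥  stable
  step 2. node 1  ⊔preds=⊥  new=2  stable
  step 3. node 2  ⊔preds=2  new=3  old=⊥  +wl: 
  step 4. node 3  ⊔preds=⊥  new=⊥  stable

Least fixpoint reached:
  node 0: ⊥
  node 1: 2
  node 2: 3
  node 3: ⊥

4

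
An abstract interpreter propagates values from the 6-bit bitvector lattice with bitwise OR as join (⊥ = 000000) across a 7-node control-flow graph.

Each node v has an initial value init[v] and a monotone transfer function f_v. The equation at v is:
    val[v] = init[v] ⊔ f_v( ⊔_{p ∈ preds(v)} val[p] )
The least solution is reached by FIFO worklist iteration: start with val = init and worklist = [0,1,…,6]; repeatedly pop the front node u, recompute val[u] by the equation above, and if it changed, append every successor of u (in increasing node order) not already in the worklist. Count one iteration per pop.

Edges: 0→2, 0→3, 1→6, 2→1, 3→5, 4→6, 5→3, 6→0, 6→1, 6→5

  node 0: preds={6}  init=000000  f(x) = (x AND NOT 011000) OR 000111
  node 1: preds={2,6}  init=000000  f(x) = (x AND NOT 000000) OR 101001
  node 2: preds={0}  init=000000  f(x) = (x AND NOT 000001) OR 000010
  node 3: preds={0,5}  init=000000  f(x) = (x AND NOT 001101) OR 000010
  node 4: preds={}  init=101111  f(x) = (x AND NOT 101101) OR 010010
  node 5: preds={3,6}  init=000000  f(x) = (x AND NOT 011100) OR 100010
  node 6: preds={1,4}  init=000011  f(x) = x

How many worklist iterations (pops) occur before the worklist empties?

15

Worklist (15 pops):
  #1 pop 0: in=000011 → 000111 (was 000000); enqueue []
  #2 pop 1: in=000011 → 101011 (was 000000); enqueue []
  #3 pop 2: in=000111 → 000110 (was 000000); enqueue [1]
  #4 pop 3: in=000111 → 000010 (was 000000); enqueue []
  #5 pop 4: in=000000 → 111111 (was 101111); enqueue []
  #6 pop 5: in=000011 → 100011 (was 000000); enqueue [3]
  #7 pop 6: in=111111 → 111111 (was 000011); enqueue [0,5]
  #8 pop 1: in=111111 → 111111 (was 101011); enqueue [6]
  #9 pop 3: in=100111 → 100010 (was 000010); enqueue []
  #10 pop 0: in=111111 → 100111 (was 000111); enqueue [2,3]
  #11 pop 5: in=111111 → 100011 (no change)
  #12 pop 6: in=111111 → 111111 (no change)
  #13 pop 2: in=100111 → 100110 (was 000110); enqueue [1]
  #14 pop 3: in=100111 → 100010 (no change)
  #15 pop 1: in=111111 → 111111 (no change)

Fixpoint:
  val[0] = 100111
  val[1] = 111111
  val[2] = 100110
  val[3] = 100010
  val[4] = 111111
  val[5] = 100011
  val[6] = 111111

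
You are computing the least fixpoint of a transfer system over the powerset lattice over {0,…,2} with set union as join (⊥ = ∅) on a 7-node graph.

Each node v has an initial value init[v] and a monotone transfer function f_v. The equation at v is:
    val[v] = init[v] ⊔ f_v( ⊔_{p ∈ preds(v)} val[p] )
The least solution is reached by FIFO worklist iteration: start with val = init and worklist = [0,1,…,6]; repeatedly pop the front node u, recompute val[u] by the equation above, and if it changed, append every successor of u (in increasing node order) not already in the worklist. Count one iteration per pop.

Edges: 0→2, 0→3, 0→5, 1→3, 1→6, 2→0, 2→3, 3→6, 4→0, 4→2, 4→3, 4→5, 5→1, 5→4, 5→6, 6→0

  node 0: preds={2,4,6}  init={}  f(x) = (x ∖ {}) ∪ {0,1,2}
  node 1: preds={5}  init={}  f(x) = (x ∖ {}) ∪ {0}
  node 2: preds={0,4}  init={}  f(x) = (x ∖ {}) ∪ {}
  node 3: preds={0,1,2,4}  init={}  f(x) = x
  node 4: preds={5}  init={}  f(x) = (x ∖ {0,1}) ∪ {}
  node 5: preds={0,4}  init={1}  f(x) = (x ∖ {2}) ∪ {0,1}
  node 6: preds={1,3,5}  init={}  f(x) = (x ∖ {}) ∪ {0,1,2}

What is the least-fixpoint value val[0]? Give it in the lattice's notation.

{0,1,2}

Trace (10 dequeues):
  [1] u=0 | in {} | out {0,1,2} | prev {} | push {}
  [2] u=1 | in {1} | out {0,1} | prev {} | push {}
  [3] u=2 | in {0,1,2} | out {0,1,2} | prev {} | push {0}
  [4] u=3 | in {0,1,2} | out {0,1,2} | prev {} | push {}
  [5] u=4 | in {1} | out {} | ==
  [6] u=5 | in {0,1,2} | out {0,1} | prev {1} | push {1,4}
  [7] u=6 | in {0,1,2} | out {0,1,2} | prev {} | push {}
  [8] u=0 | in {0,1,2} | out {0,1,2} | ==
  [9] u=1 | in {0,1} | out {0,1} | ==
  [10] u=4 | in {0,1} | out {} | ==

Converged values:
  [0] {0,1,2}
  [1] {0,1}
  [2] {0,1,2}
  [3] {0,1,2}
  [4] {}
  [5] {0,1}
  [6] {0,1,2}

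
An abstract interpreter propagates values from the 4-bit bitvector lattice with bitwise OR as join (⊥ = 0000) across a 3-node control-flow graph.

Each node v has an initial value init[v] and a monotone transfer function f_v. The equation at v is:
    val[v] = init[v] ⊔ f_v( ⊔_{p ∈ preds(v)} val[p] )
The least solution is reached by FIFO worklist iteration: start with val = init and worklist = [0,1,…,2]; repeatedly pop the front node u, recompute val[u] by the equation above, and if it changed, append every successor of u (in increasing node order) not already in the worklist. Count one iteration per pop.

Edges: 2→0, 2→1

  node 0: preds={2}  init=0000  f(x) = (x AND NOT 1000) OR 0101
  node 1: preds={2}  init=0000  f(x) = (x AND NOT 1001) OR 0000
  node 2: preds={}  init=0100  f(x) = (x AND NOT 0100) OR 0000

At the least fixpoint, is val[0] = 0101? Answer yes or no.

Worklist (3 pops):
  #1 pop 0: in=0100 → 0101 (was 0000); enqueue []
  #2 pop 1: in=0100 → 0100 (was 0000); enqueue []
  #3 pop 2: in=0000 → 0100 (no change)

Fixpoint:
  val[0] = 0101
  val[1] = 0100
  val[2] = 0100

yes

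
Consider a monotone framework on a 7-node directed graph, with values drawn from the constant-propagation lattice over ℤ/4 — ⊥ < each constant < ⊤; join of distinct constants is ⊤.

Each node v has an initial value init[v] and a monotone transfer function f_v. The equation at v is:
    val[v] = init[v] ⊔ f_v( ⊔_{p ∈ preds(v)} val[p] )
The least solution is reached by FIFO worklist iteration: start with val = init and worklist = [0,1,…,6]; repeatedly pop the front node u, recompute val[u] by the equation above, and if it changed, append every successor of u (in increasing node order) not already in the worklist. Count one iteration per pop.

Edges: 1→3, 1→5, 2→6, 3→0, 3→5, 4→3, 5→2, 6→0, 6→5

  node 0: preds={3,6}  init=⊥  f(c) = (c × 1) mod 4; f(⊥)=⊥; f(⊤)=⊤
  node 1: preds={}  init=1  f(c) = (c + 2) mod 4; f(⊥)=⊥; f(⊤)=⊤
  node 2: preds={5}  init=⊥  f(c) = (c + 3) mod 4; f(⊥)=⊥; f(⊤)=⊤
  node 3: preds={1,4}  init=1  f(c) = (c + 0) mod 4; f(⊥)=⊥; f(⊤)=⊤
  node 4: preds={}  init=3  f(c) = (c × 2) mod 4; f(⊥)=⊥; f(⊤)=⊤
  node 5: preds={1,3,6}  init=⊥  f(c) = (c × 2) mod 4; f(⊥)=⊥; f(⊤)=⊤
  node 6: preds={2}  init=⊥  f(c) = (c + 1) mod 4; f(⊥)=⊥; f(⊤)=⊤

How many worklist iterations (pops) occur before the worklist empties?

12

Iteration log — 12 steps:
  step 1. node 0  ⊔preds=1  new=1  old=⊥  +wl: 
  step 2. node 1  ⊔preds=⊥  new=1  stable
  step 3. node 2  ⊔preds=⊥  new=⊥  stable
  step 4. node 3  ⊔preds=⊤  new=⊤  old=1  +wl: 0
  step 5. node 4  ⊔preds=⊥  new=3  stable
  step 6. node 5  ⊔preds=⊤  new=⊤  old=⊥  +wl: 2
  step 7. node 6  ⊔preds=⊥  new=⊥  stable
  step 8. node 0  ⊔preds=⊤  new=⊤  old=1  +wl: 
  step 9. node 2  ⊔preds=⊤  new=⊤  old=⊥  +wl: 6
  step 10. node 6  ⊔preds=⊤  new=⊤  old=⊥  +wl: 0,5
  step 11. node 0  ⊔preds=⊤  new=⊤  stable
  step 12. node 5  ⊔preds=⊤  new=⊤  stable

Least fixpoint reached:
  node 0: ⊤
  node 1: 1
  node 2: ⊤
  node 3: ⊤
  node 4: 3
  node 5: ⊤
  node 6: ⊤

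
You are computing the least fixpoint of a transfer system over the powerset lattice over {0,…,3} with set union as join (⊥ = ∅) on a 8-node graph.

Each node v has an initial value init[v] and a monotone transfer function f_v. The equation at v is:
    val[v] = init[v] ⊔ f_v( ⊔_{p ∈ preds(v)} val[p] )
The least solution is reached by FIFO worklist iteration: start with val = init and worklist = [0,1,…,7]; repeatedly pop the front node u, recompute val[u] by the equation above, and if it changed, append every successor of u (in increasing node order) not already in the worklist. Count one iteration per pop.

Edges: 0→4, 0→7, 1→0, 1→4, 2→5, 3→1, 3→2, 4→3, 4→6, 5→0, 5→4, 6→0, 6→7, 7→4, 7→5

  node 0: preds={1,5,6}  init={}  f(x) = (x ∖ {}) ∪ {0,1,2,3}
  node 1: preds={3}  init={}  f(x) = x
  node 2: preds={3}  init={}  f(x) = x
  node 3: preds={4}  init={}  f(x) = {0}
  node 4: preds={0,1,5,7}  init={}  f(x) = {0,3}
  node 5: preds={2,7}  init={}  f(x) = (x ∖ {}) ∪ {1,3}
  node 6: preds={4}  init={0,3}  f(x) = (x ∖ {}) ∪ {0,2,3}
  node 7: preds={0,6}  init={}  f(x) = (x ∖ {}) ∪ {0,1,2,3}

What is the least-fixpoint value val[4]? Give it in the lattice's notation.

Worklist (16 pops):
  #1 pop 0: in={0,3} → {0,1,2,3} (was {}); enqueue []
  #2 pop 1: in={} → {} (no change)
  #3 pop 2: in={} → {} (no change)
  #4 pop 3: in={} → {0} (was {}); enqueue [1,2]
  #5 pop 4: in={0,1,2,3} → {0,3} (was {}); enqueue [3]
  #6 pop 5: in={} → {1,3} (was {}); enqueue [0,4]
  #7 pop 6: in={0,3} → {0,2,3} (was {0,3}); enqueue []
  #8 pop 7: in={0,1,2,3} → {0,1,2,3} (was {}); enqueue [5]
  #9 pop 1: in={0} → {0} (was {}); enqueue []
  #10 pop 2: in={0} → {0} (was {}); enqueue []
  #11 pop 3: in={0,3} → {0} (no change)
  #12 pop 0: in={0,1,2,3} → {0,1,2,3} (no change)
  #13 pop 4: in={0,1,2,3} → {0,3} (no change)
  #14 pop 5: in={0,1,2,3} → {0,1,2,3} (was {1,3}); enqueue [0,4]
  #15 pop 0: in={0,1,2,3} → {0,1,2,3} (no change)
  #16 pop 4: in={0,1,2,3} → {0,3} (no change)

Fixpoint:
  val[0] = {0,1,2,3}
  val[1] = {0}
  val[2] = {0}
  val[3] = {0}
  val[4] = {0,3}
  val[5] = {0,1,2,3}
  val[6] = {0,2,3}
  val[7] = {0,1,2,3}

{0,3}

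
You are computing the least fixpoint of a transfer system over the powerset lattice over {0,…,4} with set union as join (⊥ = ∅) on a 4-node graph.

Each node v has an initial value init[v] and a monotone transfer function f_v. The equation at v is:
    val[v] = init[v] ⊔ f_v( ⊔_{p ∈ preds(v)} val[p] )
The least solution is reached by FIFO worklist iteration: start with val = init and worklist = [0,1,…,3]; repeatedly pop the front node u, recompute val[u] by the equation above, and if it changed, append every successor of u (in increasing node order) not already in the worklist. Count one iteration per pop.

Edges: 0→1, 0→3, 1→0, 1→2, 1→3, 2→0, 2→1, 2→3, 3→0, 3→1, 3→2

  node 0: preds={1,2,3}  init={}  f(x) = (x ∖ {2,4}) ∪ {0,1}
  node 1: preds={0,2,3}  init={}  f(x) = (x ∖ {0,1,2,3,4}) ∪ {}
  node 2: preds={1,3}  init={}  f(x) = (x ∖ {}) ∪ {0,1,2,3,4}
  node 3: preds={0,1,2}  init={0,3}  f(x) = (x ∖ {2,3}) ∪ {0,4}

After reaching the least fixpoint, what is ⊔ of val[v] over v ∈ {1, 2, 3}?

Trace (7 dequeues):
  [1] u=0 | in {0,3} | out {0,1,3} | prev {} | push {}
  [2] u=1 | in {0,1,3} | out {} | ==
  [3] u=2 | in {0,3} | out {0,1,2,3,4} | prev {} | push {0,1}
  [4] u=3 | in {0,1,2,3,4} | out {0,1,3,4} | prev {0,3} | push {2}
  [5] u=0 | in {0,1,2,3,4} | out {0,1,3} | ==
  [6] u=1 | in {0,1,2,3,4} | out {} | ==
  [7] u=2 | in {0,1,3,4} | out {0,1,2,3,4} | ==

Converged values:
  [0] {0,1,3}
  [1] {}
  [2] {0,1,2,3,4}
  [3] {0,1,3,4}

{0,1,2,3,4}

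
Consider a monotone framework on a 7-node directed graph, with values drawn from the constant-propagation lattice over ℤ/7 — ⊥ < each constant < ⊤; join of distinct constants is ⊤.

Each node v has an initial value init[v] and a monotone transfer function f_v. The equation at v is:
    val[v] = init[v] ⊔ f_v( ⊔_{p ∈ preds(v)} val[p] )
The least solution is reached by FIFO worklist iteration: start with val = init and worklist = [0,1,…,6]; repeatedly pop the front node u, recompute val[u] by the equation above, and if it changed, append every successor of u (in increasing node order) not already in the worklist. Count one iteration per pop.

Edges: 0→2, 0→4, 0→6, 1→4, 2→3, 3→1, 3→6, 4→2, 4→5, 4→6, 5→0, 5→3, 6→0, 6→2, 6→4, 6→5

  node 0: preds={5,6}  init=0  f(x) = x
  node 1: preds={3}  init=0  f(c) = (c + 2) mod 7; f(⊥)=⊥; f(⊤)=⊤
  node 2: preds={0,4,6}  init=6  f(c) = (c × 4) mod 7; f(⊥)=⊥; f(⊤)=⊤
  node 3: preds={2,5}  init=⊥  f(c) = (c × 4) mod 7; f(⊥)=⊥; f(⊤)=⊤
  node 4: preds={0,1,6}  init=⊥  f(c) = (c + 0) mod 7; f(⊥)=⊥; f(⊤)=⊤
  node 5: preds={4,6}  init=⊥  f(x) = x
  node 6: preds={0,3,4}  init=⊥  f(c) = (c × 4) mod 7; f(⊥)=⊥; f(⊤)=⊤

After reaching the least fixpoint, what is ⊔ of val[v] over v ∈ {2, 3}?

⊤

Worklist (17 pops):
  #1 pop 0: in=⊥ → 0 (no change)
  #2 pop 1: in=⊥ → 0 (no change)
  #3 pop 2: in=0 → ⊤ (was 6); enqueue []
  #4 pop 3: in=⊤ → ⊤ (was ⊥); enqueue [1]
  #5 pop 4: in=0 → 0 (was ⊥); enqueue [2]
  #6 pop 5: in=0 → 0 (was ⊥); enqueue [0,3]
  #7 pop 6: in=⊤ → ⊤ (was ⊥); enqueue [4,5]
  #8 pop 1: in=⊤ → ⊤ (was 0); enqueue []
  #9 pop 2: in=⊤ → ⊤ (no change)
  #10 pop 0: in=⊤ → ⊤ (was 0); enqueue [2,6]
  #11 pop 3: in=⊤ → ⊤ (no change)
  #12 pop 4: in=⊤ → ⊤ (was 0); enqueue []
  #13 pop 5: in=⊤ → ⊤ (was 0); enqueue [0,3]
  #14 pop 2: in=⊤ → ⊤ (no change)
  #15 pop 6: in=⊤ → ⊤ (no change)
  #16 pop 0: in=⊤ → ⊤ (no change)
  #17 pop 3: in=⊤ → ⊤ (no change)

Fixpoint:
  val[0] = ⊤
  val[1] = ⊤
  val[2] = ⊤
  val[3] = ⊤
  val[4] = ⊤
  val[5] = ⊤
  val[6] = ⊤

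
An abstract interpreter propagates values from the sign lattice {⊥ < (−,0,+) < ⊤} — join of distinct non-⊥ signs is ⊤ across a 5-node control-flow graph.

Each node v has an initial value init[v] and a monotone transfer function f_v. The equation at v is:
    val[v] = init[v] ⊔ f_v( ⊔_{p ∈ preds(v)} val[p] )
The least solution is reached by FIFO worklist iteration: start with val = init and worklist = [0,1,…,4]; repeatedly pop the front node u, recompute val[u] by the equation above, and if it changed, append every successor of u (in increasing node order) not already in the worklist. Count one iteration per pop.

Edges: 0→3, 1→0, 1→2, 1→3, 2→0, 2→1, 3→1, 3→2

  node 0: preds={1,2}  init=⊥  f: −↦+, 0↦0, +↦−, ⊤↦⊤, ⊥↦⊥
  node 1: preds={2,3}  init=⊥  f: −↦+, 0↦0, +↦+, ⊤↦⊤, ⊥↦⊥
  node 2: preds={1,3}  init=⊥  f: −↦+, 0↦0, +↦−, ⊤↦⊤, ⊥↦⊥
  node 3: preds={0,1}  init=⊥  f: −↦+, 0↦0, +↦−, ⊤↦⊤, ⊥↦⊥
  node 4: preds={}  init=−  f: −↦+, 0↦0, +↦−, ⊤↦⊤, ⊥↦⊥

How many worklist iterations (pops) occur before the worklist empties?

5

Trace (5 dequeues):
  [1] u=0 | in ⊥ | out ⊥ | ==
  [2] u=1 | in ⊥ | out ⊥ | ==
  [3] u=2 | in ⊥ | out ⊥ | ==
  [4] u=3 | in ⊥ | out ⊥ | ==
  [5] u=4 | in ⊥ | out − | ==

Converged values:
  [0] ⊥
  [1] ⊥
  [2] ⊥
  [3] ⊥
  [4] −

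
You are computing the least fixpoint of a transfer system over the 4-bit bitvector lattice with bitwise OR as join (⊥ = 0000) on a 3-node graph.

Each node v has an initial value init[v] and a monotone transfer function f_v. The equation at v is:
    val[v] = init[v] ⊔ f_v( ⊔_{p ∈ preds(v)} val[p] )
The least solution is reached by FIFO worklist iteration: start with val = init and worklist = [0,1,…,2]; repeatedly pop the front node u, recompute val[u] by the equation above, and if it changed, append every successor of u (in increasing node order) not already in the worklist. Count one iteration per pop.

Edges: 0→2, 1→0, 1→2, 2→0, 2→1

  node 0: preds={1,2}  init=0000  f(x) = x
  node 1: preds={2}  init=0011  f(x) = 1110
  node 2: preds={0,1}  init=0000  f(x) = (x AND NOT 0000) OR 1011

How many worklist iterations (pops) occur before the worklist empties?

Iteration log — 6 steps:
  step 1. node 0  ⊔preds=0011  new=0011  old=0000  +wl: 
  step 2. node 1  ⊔preds=0000  new=1111  old=0011  +wl: 0
  step 3. node 2  ⊔preds=1111  new=1111  old=0000  +wl: 1
  step 4. node 0  ⊔preds=1111  new=1111  old=0011  +wl: 2
  step 5. node 1  ⊔preds=1111  new=1111  stable
  step 6. node 2  ⊔preds=1111  new=1111  stable

Least fixpoint reached:
  node 0: 1111
  node 1: 1111
  node 2: 1111

6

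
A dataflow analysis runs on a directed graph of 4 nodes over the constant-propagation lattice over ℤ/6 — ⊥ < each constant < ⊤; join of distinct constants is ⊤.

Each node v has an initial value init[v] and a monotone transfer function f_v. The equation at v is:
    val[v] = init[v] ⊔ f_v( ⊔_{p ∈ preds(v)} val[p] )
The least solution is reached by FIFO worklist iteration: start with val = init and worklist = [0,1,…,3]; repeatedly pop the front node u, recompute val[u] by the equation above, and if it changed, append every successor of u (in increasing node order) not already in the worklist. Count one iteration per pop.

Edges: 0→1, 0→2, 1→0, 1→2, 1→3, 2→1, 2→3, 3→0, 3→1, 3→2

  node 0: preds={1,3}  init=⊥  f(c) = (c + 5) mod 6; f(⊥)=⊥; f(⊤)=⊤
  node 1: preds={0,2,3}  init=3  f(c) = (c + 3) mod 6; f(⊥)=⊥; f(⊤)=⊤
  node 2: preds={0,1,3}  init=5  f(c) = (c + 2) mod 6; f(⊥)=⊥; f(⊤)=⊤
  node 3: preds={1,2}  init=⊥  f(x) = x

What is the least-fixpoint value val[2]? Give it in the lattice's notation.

⊤

Worklist (7 pops):
  #1 pop 0: in=3 → 2 (was ⊥); enqueue []
  #2 pop 1: in=⊤ → ⊤ (was 3); enqueue [0]
  #3 pop 2: in=⊤ → ⊤ (was 5); enqueue [1]
  #4 pop 3: in=⊤ → ⊤ (was ⊥); enqueue [2]
  #5 pop 0: in=⊤ → ⊤ (was 2); enqueue []
  #6 pop 1: in=⊤ → ⊤ (no change)
  #7 pop 2: in=⊤ → ⊤ (no change)

Fixpoint:
  val[0] = ⊤
  val[1] = ⊤
  val[2] = ⊤
  val[3] = ⊤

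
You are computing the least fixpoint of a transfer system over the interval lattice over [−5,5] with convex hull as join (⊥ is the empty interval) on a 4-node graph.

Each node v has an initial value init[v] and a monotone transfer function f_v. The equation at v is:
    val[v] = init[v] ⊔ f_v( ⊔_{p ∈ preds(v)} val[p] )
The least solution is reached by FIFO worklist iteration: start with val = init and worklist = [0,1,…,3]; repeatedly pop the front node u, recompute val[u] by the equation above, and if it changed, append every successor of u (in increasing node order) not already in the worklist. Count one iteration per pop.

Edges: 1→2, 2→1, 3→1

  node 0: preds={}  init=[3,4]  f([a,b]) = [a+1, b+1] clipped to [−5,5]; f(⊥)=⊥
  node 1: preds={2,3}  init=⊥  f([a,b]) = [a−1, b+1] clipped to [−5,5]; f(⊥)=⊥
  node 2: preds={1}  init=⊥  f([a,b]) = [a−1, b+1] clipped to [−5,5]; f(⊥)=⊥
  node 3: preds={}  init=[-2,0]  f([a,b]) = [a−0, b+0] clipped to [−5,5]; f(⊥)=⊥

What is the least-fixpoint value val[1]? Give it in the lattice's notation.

Iteration log — 9 steps:
  step 1. node 0  ⊔preds=⊥  new=[3,4]  stable
  step 2. node 1  ⊔preds=[-2,0]  new=[-3,1]  old=⊥  +wl: 
  step 3. node 2  ⊔preds=[-3,1]  new=[-4,2]  old=⊥  +wl: 1
  step 4. node 3  ⊔preds=⊥  new=[-2,0]  stable
  step 5. node 1  ⊔preds=[-4,2]  new=[-5,3]  old=[-3,1]  +wl: 2
  step 6. node 2  ⊔preds=[-5,3]  new=[-5,4]  old=[-4,2]  +wl: 1
  step 7. node 1  ⊔preds=[-5,4]  new=[-5,5]  old=[-5,3]  +wl: 2
  step 8. node 2  ⊔preds=[-5,5]  new=[-5,5]  old=[-5,4]  +wl: 1
  step 9. node 1  ⊔preds=[-5,5]  new=[-5,5]  stable

Least fixpoint reached:
  node 0: [3,4]
  node 1: [-5,5]
  node 2: [-5,5]
  node 3: [-2,0]

[-5,5]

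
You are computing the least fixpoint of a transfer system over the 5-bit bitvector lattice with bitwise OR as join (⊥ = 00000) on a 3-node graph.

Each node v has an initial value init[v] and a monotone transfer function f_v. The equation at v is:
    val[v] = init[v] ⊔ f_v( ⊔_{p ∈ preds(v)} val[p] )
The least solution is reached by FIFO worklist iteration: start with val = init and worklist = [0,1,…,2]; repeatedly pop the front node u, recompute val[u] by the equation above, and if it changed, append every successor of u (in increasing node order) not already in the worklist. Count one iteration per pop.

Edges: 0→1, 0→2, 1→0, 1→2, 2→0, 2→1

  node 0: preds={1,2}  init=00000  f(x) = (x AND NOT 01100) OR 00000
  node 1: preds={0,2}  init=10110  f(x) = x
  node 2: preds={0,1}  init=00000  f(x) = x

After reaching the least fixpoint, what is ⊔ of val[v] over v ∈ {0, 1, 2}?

Iteration log — 5 steps:
  step 1. node 0  ⊔preds=10110  new=10010  old=00000  +wl: 
  step 2. node 1  ⊔preds=10010  new=10110  stable
  step 3. node 2  ⊔preds=10110  new=10110  old=00000  +wl: 0,1
  step 4. node 0  ⊔preds=10110  new=10010  stable
  step 5. node 1  ⊔preds=10110  new=10110  stable

Least fixpoint reached:
  node 0: 10010
  node 1: 10110
  node 2: 10110

10110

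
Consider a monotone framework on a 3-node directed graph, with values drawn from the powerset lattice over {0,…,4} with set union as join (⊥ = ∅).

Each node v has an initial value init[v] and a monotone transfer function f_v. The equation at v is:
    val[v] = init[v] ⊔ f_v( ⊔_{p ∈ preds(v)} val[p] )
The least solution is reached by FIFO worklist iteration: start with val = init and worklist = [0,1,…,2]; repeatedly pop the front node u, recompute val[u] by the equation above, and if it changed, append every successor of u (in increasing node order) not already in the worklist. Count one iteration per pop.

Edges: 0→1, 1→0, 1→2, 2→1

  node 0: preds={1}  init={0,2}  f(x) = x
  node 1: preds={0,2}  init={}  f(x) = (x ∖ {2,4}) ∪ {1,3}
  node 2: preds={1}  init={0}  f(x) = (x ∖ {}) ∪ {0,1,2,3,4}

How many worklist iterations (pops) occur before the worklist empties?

Iteration log — 5 steps:
  step 1. node 0  ⊔preds={}  new={0,2}  stable
  step 2. node 1  ⊔preds={0,2}  new={0,1,3}  old={}  +wl: 0
  step 3. node 2  ⊔preds={0,1,3}  new={0,1,2,3,4}  old={0}  +wl: 1
  step 4. node 0  ⊔preds={0,1,3}  new={0,1,2,3}  old={0,2}  +wl: 
  step 5. node 1  ⊔preds={0,1,2,3,4}  new={0,1,3}  stable

Least fixpoint reached:
  node 0: {0,1,2,3}
  node 1: {0,1,3}
  node 2: {0,1,2,3,4}

5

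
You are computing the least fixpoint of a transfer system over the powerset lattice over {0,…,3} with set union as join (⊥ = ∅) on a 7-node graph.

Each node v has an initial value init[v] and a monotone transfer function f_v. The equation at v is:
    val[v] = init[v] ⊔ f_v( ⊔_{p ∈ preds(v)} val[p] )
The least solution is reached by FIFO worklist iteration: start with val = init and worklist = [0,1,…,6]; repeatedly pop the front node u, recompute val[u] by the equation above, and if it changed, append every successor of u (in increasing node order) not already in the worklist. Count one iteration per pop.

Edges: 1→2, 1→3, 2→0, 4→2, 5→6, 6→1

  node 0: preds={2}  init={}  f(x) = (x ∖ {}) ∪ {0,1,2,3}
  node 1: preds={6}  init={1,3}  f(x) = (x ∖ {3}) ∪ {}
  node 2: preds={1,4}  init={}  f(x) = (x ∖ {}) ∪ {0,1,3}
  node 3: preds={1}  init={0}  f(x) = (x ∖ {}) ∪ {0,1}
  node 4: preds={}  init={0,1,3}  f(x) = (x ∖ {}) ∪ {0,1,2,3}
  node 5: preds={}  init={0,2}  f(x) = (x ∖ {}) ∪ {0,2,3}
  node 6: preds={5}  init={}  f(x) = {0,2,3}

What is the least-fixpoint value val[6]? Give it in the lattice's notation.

Trace (13 dequeues):
  [1] u=0 | in {} | out {0,1,2,3} | prev {} | push {}
  [2] u=1 | in {} | out {1,3} | ==
  [3] u=2 | in {0,1,3} | out {0,1,3} | prev {} | push {0}
  [4] u=3 | in {1,3} | out {0,1,3} | prev {0} | push {}
  [5] u=4 | in {} | out {0,1,2,3} | prev {0,1,3} | push {2}
  [6] u=5 | in {} | out {0,2,3} | prev {0,2} | push {}
  [7] u=6 | in {0,2,3} | out {0,2,3} | prev {} | push {1}
  [8] u=0 | in {0,1,3} | out {0,1,2,3} | ==
  [9] u=2 | in {0,1,2,3} | out {0,1,2,3} | prev {0,1,3} | push {0}
  [10] u=1 | in {0,2,3} | out {0,1,2,3} | prev {1,3} | push {2,3}
  [11] u=0 | in {0,1,2,3} | out {0,1,2,3} | ==
  [12] u=2 | in {0,1,2,3} | out {0,1,2,3} | ==
  [13] u=3 | in {0,1,2,3} | out {0,1,2,3} | prev {0,1,3} | push {}

Converged values:
  [0] {0,1,2,3}
  [1] {0,1,2,3}
  [2] {0,1,2,3}
  [3] {0,1,2,3}
  [4] {0,1,2,3}
  [5] {0,2,3}
  [6] {0,2,3}

{0,2,3}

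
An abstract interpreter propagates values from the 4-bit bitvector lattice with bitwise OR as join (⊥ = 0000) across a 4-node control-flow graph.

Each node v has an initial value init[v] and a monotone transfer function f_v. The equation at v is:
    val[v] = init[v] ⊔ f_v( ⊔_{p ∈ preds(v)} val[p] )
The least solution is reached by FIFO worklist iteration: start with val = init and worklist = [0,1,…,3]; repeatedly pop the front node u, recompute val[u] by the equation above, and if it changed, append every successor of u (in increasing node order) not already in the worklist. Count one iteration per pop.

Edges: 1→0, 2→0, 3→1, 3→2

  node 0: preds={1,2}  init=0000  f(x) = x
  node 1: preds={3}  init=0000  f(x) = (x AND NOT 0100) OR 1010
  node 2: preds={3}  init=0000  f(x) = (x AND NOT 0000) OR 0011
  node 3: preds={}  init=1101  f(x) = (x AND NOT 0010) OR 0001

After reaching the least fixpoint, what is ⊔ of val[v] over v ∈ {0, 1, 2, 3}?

Iteration log — 5 steps:
  step 1. node 0  ⊔preds=0000  new=0000  stable
  step 2. node 1  ⊔preds=1101  new=1011  old=0000  +wl: 0
  step 3. node 2  ⊔preds=1101  new=1111  old=0000  +wl: 
  step 4. node 3  ⊔preds=0000  new=1101  stable
  step 5. node 0  ⊔preds=1111  new=1111  old=0000  +wl: 

Least fixpoint reached:
  node 0: 1111
  node 1: 1011
  node 2: 1111
  node 3: 1101

1111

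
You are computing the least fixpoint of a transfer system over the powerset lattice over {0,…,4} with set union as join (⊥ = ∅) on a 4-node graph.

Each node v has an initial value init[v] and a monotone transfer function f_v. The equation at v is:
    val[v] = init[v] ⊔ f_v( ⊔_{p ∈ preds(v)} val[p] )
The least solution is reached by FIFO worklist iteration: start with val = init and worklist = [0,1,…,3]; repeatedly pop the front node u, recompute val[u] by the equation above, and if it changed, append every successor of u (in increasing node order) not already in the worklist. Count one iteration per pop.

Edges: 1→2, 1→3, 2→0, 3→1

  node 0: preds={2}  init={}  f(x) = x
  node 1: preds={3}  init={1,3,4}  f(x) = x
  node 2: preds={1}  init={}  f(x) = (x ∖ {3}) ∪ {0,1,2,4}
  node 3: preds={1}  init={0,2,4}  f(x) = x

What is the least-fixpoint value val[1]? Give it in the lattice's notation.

{0,1,2,3,4}

Trace (6 dequeues):
  [1] u=0 | in {} | out {} | ==
  [2] u=1 | in {0,2,4} | out {0,1,2,3,4} | prev {1,3,4} | push {}
  [3] u=2 | in {0,1,2,3,4} | out {0,1,2,4} | prev {} | push {0}
  [4] u=3 | in {0,1,2,3,4} | out {0,1,2,3,4} | prev {0,2,4} | push {1}
  [5] u=0 | in {0,1,2,4} | out {0,1,2,4} | prev {} | push {}
  [6] u=1 | in {0,1,2,3,4} | out {0,1,2,3,4} | ==

Converged values:
  [0] {0,1,2,4}
  [1] {0,1,2,3,4}
  [2] {0,1,2,4}
  [3] {0,1,2,3,4}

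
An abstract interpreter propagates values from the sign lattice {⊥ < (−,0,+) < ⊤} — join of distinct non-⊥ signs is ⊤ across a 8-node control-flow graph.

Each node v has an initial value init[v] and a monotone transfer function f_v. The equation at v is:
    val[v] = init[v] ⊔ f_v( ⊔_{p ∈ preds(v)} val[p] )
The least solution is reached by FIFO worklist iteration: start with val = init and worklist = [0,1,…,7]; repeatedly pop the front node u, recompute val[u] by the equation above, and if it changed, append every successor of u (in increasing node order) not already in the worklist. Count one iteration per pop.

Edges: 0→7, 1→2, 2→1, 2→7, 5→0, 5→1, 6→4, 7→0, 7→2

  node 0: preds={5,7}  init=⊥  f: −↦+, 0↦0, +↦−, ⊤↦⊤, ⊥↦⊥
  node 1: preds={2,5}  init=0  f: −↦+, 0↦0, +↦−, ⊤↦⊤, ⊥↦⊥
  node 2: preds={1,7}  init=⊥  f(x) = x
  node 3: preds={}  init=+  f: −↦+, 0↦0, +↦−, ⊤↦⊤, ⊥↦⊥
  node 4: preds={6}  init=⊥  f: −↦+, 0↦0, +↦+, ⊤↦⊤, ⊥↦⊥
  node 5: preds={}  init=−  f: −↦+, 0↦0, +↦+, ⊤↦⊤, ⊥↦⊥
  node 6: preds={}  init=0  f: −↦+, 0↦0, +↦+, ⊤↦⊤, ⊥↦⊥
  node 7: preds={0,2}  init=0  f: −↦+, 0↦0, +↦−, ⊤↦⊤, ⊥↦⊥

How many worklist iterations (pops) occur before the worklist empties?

11

Trace (11 dequeues):
  [1] u=0 | in ⊤ | out ⊤ | prev ⊥ | push {}
  [2] u=1 | in − | out ⊤ | prev 0 | push {}
  [3] u=2 | in ⊤ | out ⊤ | prev ⊥ | push {1}
  [4] u=3 | in ⊥ | out + | ==
  [5] u=4 | in 0 | out 0 | prev ⊥ | push {}
  [6] u=5 | in ⊥ | out − | ==
  [7] u=6 | in ⊥ | out 0 | ==
  [8] u=7 | in ⊤ | out ⊤ | prev 0 | push {0,2}
  [9] u=1 | in ⊤ | out ⊤ | ==
  [10] u=0 | in ⊤ | out ⊤ | ==
  [11] u=2 | in ⊤ | out ⊤ | ==

Converged values:
  [0] ⊤
  [1] ⊤
  [2] ⊤
  [3] +
  [4] 0
  [5] −
  [6] 0
  [7] ⊤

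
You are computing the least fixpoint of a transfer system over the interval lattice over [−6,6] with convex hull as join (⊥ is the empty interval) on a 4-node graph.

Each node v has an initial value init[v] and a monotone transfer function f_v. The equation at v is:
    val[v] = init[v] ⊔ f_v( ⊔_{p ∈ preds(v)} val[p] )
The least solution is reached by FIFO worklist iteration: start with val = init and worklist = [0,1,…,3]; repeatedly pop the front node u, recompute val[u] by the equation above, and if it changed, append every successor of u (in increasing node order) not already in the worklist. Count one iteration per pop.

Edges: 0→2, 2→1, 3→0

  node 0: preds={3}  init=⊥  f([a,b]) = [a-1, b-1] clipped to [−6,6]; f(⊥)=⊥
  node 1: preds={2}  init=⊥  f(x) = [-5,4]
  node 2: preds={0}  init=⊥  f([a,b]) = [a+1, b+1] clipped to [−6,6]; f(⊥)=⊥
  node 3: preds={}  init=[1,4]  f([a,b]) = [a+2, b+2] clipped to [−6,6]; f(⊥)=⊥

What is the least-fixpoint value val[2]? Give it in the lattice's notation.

[1,4]

Trace (5 dequeues):
  [1] u=0 | in [1,4] | out [0,3] | prev ⊥ | push {}
  [2] u=1 | in ⊥ | out [-5,4] | prev ⊥ | push {}
  [3] u=2 | in [0,3] | out [1,4] | prev ⊥ | push {1}
  [4] u=3 | in ⊥ | out [1,4] | ==
  [5] u=1 | in [1,4] | out [-5,4] | ==

Converged values:
  [0] [0,3]
  [1] [-5,4]
  [2] [1,4]
  [3] [1,4]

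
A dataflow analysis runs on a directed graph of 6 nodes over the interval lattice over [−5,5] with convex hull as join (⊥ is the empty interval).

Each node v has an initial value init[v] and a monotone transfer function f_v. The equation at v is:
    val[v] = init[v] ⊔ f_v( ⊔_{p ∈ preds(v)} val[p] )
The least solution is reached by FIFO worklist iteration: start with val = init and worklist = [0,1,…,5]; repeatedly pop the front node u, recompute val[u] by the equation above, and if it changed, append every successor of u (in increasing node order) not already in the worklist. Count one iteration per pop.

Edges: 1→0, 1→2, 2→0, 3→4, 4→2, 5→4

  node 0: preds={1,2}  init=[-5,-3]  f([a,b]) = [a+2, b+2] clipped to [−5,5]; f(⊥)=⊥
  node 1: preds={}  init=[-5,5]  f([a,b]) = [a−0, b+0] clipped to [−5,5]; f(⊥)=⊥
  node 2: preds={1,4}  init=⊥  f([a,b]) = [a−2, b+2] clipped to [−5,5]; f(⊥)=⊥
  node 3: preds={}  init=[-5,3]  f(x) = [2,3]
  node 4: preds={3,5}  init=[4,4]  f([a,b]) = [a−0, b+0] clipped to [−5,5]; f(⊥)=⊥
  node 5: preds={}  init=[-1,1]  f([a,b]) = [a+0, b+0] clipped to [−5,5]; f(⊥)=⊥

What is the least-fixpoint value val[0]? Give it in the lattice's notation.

Worklist (8 pops):
  #1 pop 0: in=[-5,5] → [-5,5] (was [-5,-3]); enqueue []
  #2 pop 1: in=⊥ → [-5,5] (no change)
  #3 pop 2: in=[-5,5] → [-5,5] (was ⊥); enqueue [0]
  #4 pop 3: in=⊥ → [-5,3] (no change)
  #5 pop 4: in=[-5,3] → [-5,4] (was [4,4]); enqueue [2]
  #6 pop 5: in=⊥ → [-1,1] (no change)
  #7 pop 0: in=[-5,5] → [-5,5] (no change)
  #8 pop 2: in=[-5,5] → [-5,5] (no change)

Fixpoint:
  val[0] = [-5,5]
  val[1] = [-5,5]
  val[2] = [-5,5]
  val[3] = [-5,3]
  val[4] = [-5,4]
  val[5] = [-1,1]

[-5,5]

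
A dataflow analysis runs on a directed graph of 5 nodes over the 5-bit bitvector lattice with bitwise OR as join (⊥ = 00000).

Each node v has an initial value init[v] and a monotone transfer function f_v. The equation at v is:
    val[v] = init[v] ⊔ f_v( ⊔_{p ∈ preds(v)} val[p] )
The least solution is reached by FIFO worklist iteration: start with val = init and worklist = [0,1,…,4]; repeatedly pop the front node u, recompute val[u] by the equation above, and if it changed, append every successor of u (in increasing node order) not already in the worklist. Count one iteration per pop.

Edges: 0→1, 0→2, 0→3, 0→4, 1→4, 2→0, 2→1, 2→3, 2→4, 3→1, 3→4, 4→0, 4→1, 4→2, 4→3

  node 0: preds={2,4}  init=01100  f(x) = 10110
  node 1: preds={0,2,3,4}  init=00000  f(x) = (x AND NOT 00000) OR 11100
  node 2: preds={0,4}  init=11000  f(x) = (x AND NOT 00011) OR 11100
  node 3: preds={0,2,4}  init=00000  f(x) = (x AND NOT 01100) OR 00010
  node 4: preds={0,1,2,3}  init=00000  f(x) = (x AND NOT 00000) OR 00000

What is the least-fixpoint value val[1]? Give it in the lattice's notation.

Trace (9 dequeues):
  [1] u=0 | in 11000 | out 11110 | prev 01100 | push {}
  [2] u=1 | in 11110 | out 11110 | prev 00000 | push {}
  [3] u=2 | in 11110 | out 11100 | prev 11000 | push {0,1}
  [4] u=3 | in 11110 | out 10010 | prev 00000 | push {}
  [5] u=4 | in 11110 | out 11110 | prev 00000 | push {2,3}
  [6] u=0 | in 11110 | out 11110 | ==
  [7] u=1 | in 11110 | out 11110 | ==
  [8] u=2 | in 11110 | out 11100 | ==
  [9] u=3 | in 11110 | out 10010 | ==

Converged values:
  [0] 11110
  [1] 11110
  [2] 11100
  [3] 10010
  [4] 11110

11110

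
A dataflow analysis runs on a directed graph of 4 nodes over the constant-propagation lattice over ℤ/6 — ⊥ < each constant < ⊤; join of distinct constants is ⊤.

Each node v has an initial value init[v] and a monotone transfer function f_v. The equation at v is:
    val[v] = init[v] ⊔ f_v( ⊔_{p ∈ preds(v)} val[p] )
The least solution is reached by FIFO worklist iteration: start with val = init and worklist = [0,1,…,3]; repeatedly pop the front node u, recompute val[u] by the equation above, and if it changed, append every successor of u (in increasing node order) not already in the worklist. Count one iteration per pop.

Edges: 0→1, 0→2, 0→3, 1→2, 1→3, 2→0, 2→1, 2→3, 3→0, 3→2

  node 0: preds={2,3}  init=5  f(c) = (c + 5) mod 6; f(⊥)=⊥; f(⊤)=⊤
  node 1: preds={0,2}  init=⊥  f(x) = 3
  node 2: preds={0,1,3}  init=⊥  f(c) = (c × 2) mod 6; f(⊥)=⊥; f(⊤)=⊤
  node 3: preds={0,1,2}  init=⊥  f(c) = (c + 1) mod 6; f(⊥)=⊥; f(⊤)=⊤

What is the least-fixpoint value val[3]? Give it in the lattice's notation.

Worklist (8 pops):
  #1 pop 0: in=⊥ → 5 (no change)
  #2 pop 1: in=5 → 3 (was ⊥); enqueue []
  #3 pop 2: in=⊤ → ⊤ (was ⊥); enqueue [0,1]
  #4 pop 3: in=⊤ → ⊤ (was ⊥); enqueue [2]
  #5 pop 0: in=⊤ → ⊤ (was 5); enqueue [3]
  #6 pop 1: in=⊤ → 3 (no change)
  #7 pop 2: in=⊤ → ⊤ (no change)
  #8 pop 3: in=⊤ → ⊤ (no change)

Fixpoint:
  val[0] = ⊤
  val[1] = 3
  val[2] = ⊤
  val[3] = ⊤

⊤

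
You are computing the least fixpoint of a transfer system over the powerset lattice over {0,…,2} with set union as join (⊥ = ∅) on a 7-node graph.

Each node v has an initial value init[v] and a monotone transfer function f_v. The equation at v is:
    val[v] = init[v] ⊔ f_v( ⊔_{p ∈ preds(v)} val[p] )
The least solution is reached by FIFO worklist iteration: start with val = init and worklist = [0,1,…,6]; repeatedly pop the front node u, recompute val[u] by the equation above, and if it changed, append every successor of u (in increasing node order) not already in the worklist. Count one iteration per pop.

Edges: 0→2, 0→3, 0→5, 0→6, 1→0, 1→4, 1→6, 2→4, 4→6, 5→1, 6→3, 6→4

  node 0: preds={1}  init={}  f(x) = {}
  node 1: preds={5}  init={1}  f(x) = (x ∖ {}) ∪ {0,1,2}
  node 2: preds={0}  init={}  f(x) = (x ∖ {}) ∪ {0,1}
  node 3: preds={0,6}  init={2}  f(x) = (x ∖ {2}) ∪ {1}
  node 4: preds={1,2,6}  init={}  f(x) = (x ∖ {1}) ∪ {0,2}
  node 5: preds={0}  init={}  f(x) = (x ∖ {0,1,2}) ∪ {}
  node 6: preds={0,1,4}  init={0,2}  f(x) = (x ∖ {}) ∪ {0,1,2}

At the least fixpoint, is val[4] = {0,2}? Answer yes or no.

yes

Iteration log — 10 steps:
  step 1. node 0  ⊔preds={1}  new={}  stable
  step 2. node 1  ⊔preds={}  new={0,1,2}  old={1}  +wl: 0
  step 3. node 2  ⊔preds={}  new={0,1}  old={}  +wl: 
  step 4. node 3  ⊔preds={0,2}  new={0,1,2}  old={2}  +wl: 
  step 5. node 4  ⊔preds={0,1,2}  new={0,2}  old={}  +wl: 
  step 6. node 5  ⊔preds={}  new={}  stable
  step 7. node 6  ⊔preds={0,1,2}  new={0,1,2}  old={0,2}  +wl: 3,4
  step 8. node 0  ⊔preds={0,1,2}  new={}  stable
  step 9. node 3  ⊔preds={0,1,2}  new={0,1,2}  stable
  step 10. node 4  ⊔preds={0,1,2}  new={0,2}  stable

Least fixpoint reached:
  node 0: {}
  node 1: {0,1,2}
  node 2: {0,1}
  node 3: {0,1,2}
  node 4: {0,2}
  node 5: {}
  node 6: {0,1,2}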